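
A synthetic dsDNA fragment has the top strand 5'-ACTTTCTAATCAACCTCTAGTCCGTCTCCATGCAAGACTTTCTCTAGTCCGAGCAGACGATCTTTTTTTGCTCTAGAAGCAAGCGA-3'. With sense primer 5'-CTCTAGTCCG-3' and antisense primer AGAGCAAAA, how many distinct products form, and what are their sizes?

The forward primer CTCTAGTCCG matches the top strand at positions 15–24, 42–51.
The reverse primer's reverse complement is TTTTGCTCT, matching at positions 66–74.
Each forward site pairs with the reverse site to give a product ending at position 74: sizes 60, 33 bp.

Two products: 60 bp, 33 bp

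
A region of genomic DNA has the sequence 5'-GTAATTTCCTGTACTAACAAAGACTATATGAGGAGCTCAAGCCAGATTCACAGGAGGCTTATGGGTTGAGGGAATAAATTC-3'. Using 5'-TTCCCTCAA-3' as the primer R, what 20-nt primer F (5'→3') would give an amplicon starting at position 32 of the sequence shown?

5'-GGAGCTCAAGCCAGATTCAC-3'

The reverse primer's reverse complement TTGAGGGAA matches the template at positions 66–74; the product starts at position 32.
The forward primer is identical to the top strand over positions 32–51: GGAGCTCAAGCCAGATTCAC.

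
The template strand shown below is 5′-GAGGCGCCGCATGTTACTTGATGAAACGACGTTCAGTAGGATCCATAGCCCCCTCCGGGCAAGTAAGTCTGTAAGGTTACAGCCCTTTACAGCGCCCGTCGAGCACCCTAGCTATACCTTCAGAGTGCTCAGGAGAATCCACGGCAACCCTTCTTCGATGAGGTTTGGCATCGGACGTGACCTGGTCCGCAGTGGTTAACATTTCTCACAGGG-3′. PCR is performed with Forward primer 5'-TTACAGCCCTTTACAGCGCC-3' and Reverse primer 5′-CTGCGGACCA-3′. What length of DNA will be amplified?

116 bp

Forward primer TTACAGCCCTTTACAGCGCC is found on the top strand at positions 77–96.
The reverse primer's reverse complement is TGGTCCGCAG, which matches the template at positions 183–192.
Product length = (reverse-primer end) − (forward-primer start) + 1 = 192 − 77 + 1 = 116 bp.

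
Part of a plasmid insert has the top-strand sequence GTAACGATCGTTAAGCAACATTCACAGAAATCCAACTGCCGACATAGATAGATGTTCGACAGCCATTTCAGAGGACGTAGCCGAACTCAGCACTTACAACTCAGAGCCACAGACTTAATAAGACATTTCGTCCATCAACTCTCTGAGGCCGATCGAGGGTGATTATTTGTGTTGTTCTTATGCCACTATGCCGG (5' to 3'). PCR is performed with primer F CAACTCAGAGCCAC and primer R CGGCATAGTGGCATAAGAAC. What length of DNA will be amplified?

Forward primer CAACTCAGAGCCAC is found on the top strand at positions 97–110.
Taking the reverse complement of CGGCATAGTGGCATAAGAAC gives GTTCTTATGCCACTATGCCG, found at positions 174–193 on the template; the primer anneals here to the top strand with its 3' end pointing upstream.
Amplicon spans positions 97–193: 97 bp.

97 bp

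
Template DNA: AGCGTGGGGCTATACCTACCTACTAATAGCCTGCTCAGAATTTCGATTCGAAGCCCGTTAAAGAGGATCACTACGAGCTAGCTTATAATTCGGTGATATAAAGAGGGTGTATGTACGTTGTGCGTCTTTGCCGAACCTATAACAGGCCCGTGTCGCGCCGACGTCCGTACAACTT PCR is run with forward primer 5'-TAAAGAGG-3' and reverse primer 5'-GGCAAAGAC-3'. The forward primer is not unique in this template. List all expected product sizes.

The forward primer TAAAGAGG matches the top strand at positions 59–66, 99–106.
The reverse primer's reverse complement is GTCTTTGCC, matching at positions 124–132.
Each forward site pairs with the reverse site to give a product ending at position 132: sizes 74, 34 bp.

74 bp, 34 bp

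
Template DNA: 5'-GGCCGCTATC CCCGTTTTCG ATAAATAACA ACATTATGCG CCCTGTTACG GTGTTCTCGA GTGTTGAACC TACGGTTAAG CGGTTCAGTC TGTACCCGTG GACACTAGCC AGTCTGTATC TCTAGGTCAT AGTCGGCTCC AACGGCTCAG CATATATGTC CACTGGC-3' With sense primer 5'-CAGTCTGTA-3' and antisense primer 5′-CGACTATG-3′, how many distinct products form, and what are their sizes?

The forward primer CAGTCTGTA matches the top strand at positions 86–94, 110–118.
The reverse primer's reverse complement is CATAGTCG, matching at positions 128–135.
Each forward site pairs with the reverse site to give a product ending at position 135: sizes 50, 26 bp.

Two products: 50 bp, 26 bp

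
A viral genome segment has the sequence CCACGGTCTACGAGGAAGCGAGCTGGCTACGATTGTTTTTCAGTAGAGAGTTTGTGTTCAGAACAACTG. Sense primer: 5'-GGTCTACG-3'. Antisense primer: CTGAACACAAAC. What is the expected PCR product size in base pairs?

The forward primer matches the template at positions 5–12.
Taking the reverse complement of CTGAACACAAAC gives GTTTGTGTTCAG, found at positions 50–61 on the template; the primer anneals here to the top strand with its 3' end pointing upstream.
Product length = (reverse-primer end) − (forward-primer start) + 1 = 61 − 5 + 1 = 57 bp.

57 bp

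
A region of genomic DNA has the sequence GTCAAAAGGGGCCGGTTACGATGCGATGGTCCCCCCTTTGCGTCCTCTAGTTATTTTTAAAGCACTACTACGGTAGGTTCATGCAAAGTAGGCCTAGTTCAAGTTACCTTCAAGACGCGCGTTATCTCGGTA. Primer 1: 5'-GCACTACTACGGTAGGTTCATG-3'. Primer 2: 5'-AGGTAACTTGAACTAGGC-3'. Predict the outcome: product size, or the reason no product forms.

Primer 1 (GCACTACTACGGTAGGTTCATG) matches the top strand at positions 62–83; it acts as a forward primer.
Primer 2's reverse complement is GCCTAGTTCAAGTTACCT, matching the top strand at positions 92–109; it acts as a reverse primer.
The 3' ends face each other across positions 62–109, giving a 48 bp product.

Yes — a 48 bp product.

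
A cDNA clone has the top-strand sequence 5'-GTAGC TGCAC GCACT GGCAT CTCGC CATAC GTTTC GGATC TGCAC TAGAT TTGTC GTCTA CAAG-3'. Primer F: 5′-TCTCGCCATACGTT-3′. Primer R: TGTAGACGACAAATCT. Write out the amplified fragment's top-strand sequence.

The forward primer matches the template at positions 20–33.
The reverse primer's reverse complement is AGATTTGTCGTCTACA, which matches the template at positions 47–62.
The product is the template from position 20 through 62 (43 bp).

5'-TCTCGCCATACGTTTCGGATCTGCACTAGATTTGTCGTCTACA-3'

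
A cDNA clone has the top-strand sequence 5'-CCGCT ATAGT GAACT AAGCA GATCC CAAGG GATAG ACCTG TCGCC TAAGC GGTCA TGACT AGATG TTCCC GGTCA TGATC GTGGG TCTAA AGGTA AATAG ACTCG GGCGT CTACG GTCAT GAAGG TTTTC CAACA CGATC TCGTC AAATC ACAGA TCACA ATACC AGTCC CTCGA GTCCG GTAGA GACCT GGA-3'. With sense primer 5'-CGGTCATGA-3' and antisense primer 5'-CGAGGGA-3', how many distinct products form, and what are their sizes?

Three products: 125 bp, 105 bp, 61 bp

The forward primer CGGTCATGA matches the top strand at positions 50–58, 70–78, 114–122.
The reverse primer's reverse complement is TCCCTCG, matching at positions 168–174.
Each forward site pairs with the reverse site to give a product ending at position 174: sizes 125, 105, 61 bp.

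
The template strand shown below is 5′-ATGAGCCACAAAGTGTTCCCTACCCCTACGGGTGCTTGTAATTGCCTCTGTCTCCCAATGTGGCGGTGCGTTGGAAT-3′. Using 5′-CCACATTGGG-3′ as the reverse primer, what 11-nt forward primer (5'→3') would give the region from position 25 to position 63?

5'-CCTACGGGTGC-3'

The reverse primer's reverse complement CCCAATGTGG matches the template at positions 54–63; the product starts at position 25.
The forward primer is identical to the top strand over positions 25–35: CCTACGGGTGC.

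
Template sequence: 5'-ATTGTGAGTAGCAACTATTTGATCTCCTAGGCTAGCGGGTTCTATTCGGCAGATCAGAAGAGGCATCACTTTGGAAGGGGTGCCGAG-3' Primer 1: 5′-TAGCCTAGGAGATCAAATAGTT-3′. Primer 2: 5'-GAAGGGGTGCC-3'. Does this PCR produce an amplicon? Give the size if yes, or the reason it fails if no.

No product — the primers' 3' ends point away from each other.

Primer 1 (TAGCCTAGGAGATCAAATAGTT) has reverse complement AACTATTTGATCTCCTAGGCTA, which matches the top strand at positions 13–34; primer 1 anneals to the top strand there with its 3' end pointing upstream toward position 13.
Primer 2 (GAAGGGGTGCC) matches the top strand directly at positions 74–84; it anneals to the bottom strand with its 3' end pointing downstream toward position 84.
The 3' ends diverge (primer 1 extends toward position 1, primer 2 toward position 87), so the primers never converge on a shared product.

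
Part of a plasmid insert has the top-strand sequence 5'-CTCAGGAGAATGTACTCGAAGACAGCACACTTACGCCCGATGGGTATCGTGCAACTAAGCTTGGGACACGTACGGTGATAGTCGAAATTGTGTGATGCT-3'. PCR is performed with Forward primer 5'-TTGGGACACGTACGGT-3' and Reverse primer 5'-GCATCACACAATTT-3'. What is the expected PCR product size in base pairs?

38 bp

The forward primer matches the template at positions 61–76.
Reverse complement of the reverse primer: AAATTGTGTGATGC. This occurs on the top strand at positions 85–98.
The product runs from position 61 to position 98, so its length is 98 − 61 + 1 = 38 bp.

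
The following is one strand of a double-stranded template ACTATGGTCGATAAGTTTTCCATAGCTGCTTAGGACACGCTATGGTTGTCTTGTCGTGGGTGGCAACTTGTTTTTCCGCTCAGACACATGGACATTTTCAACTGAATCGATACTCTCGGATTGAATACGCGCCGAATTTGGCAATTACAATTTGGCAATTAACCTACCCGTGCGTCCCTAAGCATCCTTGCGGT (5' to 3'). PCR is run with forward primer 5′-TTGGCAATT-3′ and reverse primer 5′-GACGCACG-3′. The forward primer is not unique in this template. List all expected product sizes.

The forward primer TTGGCAATT matches the top strand at positions 138–146, 152–160.
The reverse primer's reverse complement is CGTGCGTC, matching at positions 169–176.
Each forward site pairs with the reverse site to give a product ending at position 176: sizes 39, 25 bp.

39 bp, 25 bp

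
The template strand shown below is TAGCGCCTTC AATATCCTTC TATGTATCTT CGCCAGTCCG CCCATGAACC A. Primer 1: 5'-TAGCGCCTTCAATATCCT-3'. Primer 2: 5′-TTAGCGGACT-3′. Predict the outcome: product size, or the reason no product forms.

No product — primer 2 has no binding site in the template.

Primer 2 (TTAGCGGACT) does not match the top strand, and its reverse complement AGTCCGCTAA does not match either.
With no annealing site for primer 2, no amplification occurs.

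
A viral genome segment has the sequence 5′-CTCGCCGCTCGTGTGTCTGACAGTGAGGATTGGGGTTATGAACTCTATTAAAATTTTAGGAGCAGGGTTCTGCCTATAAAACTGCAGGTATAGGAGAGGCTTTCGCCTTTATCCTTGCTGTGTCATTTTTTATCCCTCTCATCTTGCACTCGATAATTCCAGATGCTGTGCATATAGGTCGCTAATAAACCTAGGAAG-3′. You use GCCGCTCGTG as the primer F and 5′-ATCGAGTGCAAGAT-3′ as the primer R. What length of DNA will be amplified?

151 bp

Scanning the template, GCCGCTCGTG occurs at positions 4–13; this primer anneals to the bottom strand there with its 3' end pointing downstream.
Taking the reverse complement of ATCGAGTGCAAGAT gives ATCTTGCACTCGAT, found at positions 141–154 on the template; the primer anneals here to the top strand with its 3' end pointing upstream.
The product runs from position 4 to position 154, so its length is 154 − 4 + 1 = 151 bp.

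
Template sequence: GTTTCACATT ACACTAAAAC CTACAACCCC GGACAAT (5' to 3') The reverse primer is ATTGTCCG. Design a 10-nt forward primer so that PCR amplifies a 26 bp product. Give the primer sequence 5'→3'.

5'-CACTAAAACC-3'

The reverse primer's reverse complement CGGACAAT matches the template at positions 30–37, so the product ends at position 37.
A 26 bp product then starts at position 37 − 26 + 1 = 12.
The forward primer is identical to the top strand there: CACTAAAACC.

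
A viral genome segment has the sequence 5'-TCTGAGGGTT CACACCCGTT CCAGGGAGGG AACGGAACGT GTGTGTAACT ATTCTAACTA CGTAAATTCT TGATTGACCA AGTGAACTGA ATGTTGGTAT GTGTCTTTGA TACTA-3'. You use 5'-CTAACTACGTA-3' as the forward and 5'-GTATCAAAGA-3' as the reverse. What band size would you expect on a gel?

The forward primer matches the template at positions 54–64.
Taking the reverse complement of GTATCAAAGA gives TCTTTGATAC, found at positions 104–113 on the template; the primer anneals here to the top strand with its 3' end pointing upstream.
Amplicon spans positions 54–113: 60 bp.

60 bp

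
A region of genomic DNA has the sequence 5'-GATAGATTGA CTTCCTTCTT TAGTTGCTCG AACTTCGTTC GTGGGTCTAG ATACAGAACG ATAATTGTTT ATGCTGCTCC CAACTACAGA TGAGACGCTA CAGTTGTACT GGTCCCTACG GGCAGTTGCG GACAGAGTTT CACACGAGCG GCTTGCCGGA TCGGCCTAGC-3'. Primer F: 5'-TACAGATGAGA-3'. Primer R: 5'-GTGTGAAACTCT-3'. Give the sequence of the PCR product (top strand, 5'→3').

Forward primer TACAGATGAGA is found on the top strand at positions 85–95.
Reverse complement of the reverse primer: AGAGTTTCACAC. This occurs on the top strand at positions 134–145.
The product is the template from position 85 through 145 (61 bp).

5'-TACAGATGAGACGCTACAGTTGTACTGGTCCCTACGGGCAGTTGCGGACAGAGTTTCACAC-3'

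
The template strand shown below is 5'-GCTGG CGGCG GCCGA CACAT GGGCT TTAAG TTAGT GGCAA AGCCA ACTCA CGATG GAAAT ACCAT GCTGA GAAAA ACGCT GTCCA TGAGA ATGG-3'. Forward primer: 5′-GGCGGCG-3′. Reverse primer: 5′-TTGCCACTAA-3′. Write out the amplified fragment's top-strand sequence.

5'-GGCGGCGGCCGACACATGGGCTTTAAGTTAGTGGCAA-3'

Forward primer GGCGGCG is found on the top strand at positions 4–10.
Reverse complement of the reverse primer: TTAGTGGCAA. This occurs on the top strand at positions 31–40.
The product is the template from position 4 through 40 (37 bp).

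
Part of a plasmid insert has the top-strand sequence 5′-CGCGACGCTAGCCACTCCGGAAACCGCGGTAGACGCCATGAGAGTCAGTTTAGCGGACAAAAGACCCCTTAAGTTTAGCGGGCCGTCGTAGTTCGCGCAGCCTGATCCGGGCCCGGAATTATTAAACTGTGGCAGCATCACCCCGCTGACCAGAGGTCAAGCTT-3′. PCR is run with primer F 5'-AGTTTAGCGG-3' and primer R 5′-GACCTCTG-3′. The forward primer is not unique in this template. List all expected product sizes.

The forward primer AGTTTAGCGG matches the top strand at positions 47–56, 72–81.
The reverse primer's reverse complement is CAGAGGTC, matching at positions 151–158.
Each forward site pairs with the reverse site to give a product ending at position 158: sizes 112, 87 bp.

112 bp, 87 bp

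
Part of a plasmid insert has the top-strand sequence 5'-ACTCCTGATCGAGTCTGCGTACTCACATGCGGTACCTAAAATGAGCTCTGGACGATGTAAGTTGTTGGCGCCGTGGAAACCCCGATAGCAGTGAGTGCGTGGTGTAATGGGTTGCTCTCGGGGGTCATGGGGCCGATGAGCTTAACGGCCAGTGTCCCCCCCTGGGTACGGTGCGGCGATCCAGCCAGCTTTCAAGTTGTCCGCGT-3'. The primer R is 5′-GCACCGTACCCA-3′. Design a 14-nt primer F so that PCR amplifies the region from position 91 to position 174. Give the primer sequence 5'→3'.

5'-GTGAGTGCGTGGTG-3'

The reverse primer's reverse complement TGGGTACGGTGC matches the template at positions 163–174; the product starts at position 91.
The forward primer is identical to the top strand over positions 91–104: GTGAGTGCGTGGTG.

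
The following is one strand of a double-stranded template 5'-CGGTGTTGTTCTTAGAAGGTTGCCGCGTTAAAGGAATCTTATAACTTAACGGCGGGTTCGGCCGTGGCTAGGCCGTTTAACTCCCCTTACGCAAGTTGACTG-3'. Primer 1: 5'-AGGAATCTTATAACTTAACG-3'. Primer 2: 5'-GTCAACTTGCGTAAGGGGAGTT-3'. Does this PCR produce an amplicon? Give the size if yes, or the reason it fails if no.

Yes — a 69 bp product.

Primer 1 (AGGAATCTTATAACTTAACG) matches the top strand at positions 32–51; it acts as a forward primer.
Primer 2's reverse complement is AACTCCCCTTACGCAAGTTGAC, matching the top strand at positions 79–100; it acts as a reverse primer.
The 3' ends face each other across positions 32–100, giving a 69 bp product.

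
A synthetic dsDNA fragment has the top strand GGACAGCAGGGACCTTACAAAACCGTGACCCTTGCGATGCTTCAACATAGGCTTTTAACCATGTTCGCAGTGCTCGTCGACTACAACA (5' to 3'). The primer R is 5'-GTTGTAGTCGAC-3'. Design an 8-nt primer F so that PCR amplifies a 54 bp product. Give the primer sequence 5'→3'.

5'-GCGATGCT-3'

The reverse primer's reverse complement GTCGACTACAAC matches the template at positions 76–87, so the product ends at position 87.
A 54 bp product then starts at position 87 − 54 + 1 = 34.
The forward primer is identical to the top strand there: GCGATGCT.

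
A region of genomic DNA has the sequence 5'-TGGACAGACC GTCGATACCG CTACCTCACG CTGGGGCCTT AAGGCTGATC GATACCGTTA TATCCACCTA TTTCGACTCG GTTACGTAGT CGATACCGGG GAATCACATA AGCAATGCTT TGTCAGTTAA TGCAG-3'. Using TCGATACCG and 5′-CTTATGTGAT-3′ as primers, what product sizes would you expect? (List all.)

The forward primer TCGATACCG matches the top strand at positions 12–20, 49–57, 90–98.
The reverse primer's reverse complement is ATCACATAAG, matching at positions 103–112.
Each forward site pairs with the reverse site to give a product ending at position 112: sizes 101, 64, 23 bp.

101 bp, 64 bp, 23 bp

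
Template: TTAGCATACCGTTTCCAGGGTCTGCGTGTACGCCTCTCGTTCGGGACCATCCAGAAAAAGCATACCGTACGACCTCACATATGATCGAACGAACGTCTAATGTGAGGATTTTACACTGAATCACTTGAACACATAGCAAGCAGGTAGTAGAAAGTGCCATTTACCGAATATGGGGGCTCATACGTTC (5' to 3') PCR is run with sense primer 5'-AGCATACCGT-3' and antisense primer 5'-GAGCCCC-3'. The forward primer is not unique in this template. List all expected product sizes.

177 bp, 121 bp

The forward primer AGCATACCGT matches the top strand at positions 3–12, 59–68.
The reverse primer's reverse complement is GGGGCTC, matching at positions 173–179.
Each forward site pairs with the reverse site to give a product ending at position 179: sizes 177, 121 bp.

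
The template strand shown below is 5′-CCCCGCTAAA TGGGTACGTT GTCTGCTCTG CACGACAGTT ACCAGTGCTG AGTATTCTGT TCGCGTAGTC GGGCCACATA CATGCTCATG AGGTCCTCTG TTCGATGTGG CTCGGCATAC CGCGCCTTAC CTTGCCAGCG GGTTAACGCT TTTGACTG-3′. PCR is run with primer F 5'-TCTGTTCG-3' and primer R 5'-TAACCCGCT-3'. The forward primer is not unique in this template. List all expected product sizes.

90 bp, 49 bp

The forward primer TCTGTTCG matches the top strand at positions 56–63, 97–104.
The reverse primer's reverse complement is AGCGGGTTA, matching at positions 137–145.
Each forward site pairs with the reverse site to give a product ending at position 145: sizes 90, 49 bp.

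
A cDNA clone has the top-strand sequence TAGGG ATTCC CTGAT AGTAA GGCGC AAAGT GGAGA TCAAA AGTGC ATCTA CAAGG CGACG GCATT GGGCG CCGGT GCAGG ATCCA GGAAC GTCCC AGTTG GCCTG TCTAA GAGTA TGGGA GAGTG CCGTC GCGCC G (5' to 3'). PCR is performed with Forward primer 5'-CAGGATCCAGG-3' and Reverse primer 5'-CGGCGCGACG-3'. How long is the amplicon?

60 bp

Forward primer CAGGATCCAGG is found on the top strand at positions 77–87.
Taking the reverse complement of CGGCGCGACG gives CGTCGCGCCG, found at positions 127–136 on the template; the primer anneals here to the top strand with its 3' end pointing upstream.
Amplicon spans positions 77–136: 60 bp.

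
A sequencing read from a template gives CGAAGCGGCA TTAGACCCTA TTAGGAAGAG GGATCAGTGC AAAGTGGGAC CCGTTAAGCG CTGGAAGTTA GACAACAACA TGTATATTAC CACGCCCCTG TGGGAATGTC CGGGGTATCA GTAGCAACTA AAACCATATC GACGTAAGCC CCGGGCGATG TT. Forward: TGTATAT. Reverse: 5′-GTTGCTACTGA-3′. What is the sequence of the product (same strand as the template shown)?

Scanning the template, TGTATAT occurs at positions 81–87; this primer anneals to the bottom strand there with its 3' end pointing downstream.
The reverse primer's reverse complement is TCAGTAGCAAC, which matches the template at positions 118–128.
The product is the template from position 81 through 128 (48 bp).

5'-TGTATATTACCACGCCCCTGTGGGAATGTCCGGGGTATCAGTAGCAAC-3'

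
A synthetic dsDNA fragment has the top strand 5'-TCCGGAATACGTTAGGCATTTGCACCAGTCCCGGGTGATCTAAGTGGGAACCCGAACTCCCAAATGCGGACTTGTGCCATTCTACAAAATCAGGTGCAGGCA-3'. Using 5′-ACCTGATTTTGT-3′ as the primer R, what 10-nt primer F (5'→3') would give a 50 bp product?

The reverse primer's reverse complement ACAAAATCAGGT matches the template at positions 84–95, so the product ends at position 95.
A 50 bp product then starts at position 95 − 50 + 1 = 46.
The forward primer is identical to the top strand there: GGGAACCCGA.

5'-GGGAACCCGA-3'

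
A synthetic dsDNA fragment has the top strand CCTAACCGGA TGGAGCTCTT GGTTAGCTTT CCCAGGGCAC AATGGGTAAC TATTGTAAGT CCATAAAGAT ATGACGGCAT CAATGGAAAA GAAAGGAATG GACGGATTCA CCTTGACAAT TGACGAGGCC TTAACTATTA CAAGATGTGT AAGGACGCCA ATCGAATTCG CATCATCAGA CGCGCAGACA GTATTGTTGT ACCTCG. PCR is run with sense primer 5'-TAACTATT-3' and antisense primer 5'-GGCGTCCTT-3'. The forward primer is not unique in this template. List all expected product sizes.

113 bp, 28 bp

The forward primer TAACTATT matches the top strand at positions 47–54, 132–139.
The reverse primer's reverse complement is AAGGACGCC, matching at positions 151–159.
Each forward site pairs with the reverse site to give a product ending at position 159: sizes 113, 28 bp.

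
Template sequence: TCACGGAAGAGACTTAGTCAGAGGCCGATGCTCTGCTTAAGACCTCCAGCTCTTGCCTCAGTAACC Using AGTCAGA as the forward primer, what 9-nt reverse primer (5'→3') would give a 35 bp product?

The forward primer binds at positions 16–22, so a 35 bp product ends at position 16 + 35 − 1 = 50.
The reverse primer anneals to the top strand over positions 42–50, i.e. to ACCTCCAGC.
Its sequence written 5'→3' is the reverse complement: GCTGGAGGT.

5'-GCTGGAGGT-3'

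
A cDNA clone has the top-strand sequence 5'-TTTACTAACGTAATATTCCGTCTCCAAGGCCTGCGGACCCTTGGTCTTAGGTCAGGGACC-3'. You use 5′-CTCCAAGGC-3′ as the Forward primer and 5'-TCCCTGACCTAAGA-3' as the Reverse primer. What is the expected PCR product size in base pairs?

The forward primer matches the template at positions 22–30.
Reverse complement of the reverse primer: TCTTAGGTCAGGGA. This occurs on the top strand at positions 45–58.
The product runs from position 22 to position 58, so its length is 58 − 22 + 1 = 37 bp.

37 bp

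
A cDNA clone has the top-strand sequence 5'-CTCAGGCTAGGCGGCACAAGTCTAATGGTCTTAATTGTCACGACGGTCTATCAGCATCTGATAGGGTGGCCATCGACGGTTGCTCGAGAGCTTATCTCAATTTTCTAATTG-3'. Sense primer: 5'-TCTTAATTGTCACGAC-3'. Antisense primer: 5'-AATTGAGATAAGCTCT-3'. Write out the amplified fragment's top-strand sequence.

5'-TCTTAATTGTCACGACGGTCTATCAGCATCTGATAGGGTGGCCATCGACGGTTGCTCGAGAGCTTATCTCAATT-3'

Scanning the template, TCTTAATTGTCACGAC occurs at positions 29–44; this primer anneals to the bottom strand there with its 3' end pointing downstream.
Taking the reverse complement of AATTGAGATAAGCTCT gives AGAGCTTATCTCAATT, found at positions 87–102 on the template; the primer anneals here to the top strand with its 3' end pointing upstream.
The product is the template from position 29 through 102 (74 bp).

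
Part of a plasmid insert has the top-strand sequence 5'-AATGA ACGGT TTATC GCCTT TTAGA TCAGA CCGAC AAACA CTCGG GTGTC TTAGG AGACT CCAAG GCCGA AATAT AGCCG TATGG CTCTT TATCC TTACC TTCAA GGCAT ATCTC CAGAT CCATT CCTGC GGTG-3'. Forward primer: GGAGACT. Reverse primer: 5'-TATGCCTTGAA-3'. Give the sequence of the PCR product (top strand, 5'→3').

Forward primer GGAGACT is found on the top strand at positions 54–60.
Reverse complement of the reverse primer: TTCAAGGCATA. This occurs on the top strand at positions 101–111.
The product is the template from position 54 through 111 (58 bp).

5'-GGAGACTCCAAGGCCGAAATATAGCCGTATGGCTCTTTATCCTTACCTTCAAGGCATA-3'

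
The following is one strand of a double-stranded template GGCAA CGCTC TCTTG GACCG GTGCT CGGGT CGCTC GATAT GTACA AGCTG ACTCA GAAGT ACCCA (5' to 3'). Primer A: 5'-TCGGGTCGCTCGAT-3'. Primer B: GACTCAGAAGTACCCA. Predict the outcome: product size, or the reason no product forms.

No product — both primers anneal to the same strand and extend in the same direction.

Primer A (TCGGGTCGCTCGAT) matches the top strand at positions 25–38 (3' end points downstream).
Primer B (GACTCAGAAGTACCCA) also matches the top strand directly, at positions 50–65 — its reverse complement TGGGTACTTCTGAGTC is not present.
Both primers anneal to the bottom strand with 3' ends pointing the same way, so neither can prime synthesis back toward the other.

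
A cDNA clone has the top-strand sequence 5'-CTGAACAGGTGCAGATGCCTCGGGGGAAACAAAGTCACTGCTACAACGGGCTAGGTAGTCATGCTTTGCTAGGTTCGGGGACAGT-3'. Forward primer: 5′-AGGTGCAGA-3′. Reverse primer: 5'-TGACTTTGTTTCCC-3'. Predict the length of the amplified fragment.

Forward primer AGGTGCAGA is found on the top strand at positions 7–15.
Reverse complement of the reverse primer: GGGAAACAAAGTCA. This occurs on the top strand at positions 24–37.
The product runs from position 7 to position 37, so its length is 37 − 7 + 1 = 31 bp.

31 bp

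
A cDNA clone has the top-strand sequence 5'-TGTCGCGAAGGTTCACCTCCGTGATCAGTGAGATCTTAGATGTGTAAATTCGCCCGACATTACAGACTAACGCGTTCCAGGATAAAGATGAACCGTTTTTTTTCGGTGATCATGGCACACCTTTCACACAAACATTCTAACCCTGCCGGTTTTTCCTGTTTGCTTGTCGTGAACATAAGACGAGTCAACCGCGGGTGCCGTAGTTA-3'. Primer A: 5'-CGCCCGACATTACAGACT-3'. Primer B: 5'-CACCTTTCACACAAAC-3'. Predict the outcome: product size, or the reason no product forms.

No product — both primers anneal to the same strand and extend in the same direction.

Primer A (CGCCCGACATTACAGACT) matches the top strand at positions 51–68 (3' end points downstream).
Primer B (CACCTTTCACACAAAC) also matches the top strand directly, at positions 118–133 — its reverse complement GTTTGTGTGAAAGGTG is not present.
Both primers anneal to the bottom strand with 3' ends pointing the same way, so neither can prime synthesis back toward the other.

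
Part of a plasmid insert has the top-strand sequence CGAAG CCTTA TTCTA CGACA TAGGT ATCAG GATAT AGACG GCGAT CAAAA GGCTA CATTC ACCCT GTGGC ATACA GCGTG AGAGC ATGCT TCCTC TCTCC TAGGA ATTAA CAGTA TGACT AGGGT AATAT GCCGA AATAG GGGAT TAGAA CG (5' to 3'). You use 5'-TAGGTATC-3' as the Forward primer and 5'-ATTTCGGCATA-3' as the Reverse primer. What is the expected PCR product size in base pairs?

118 bp

Scanning the template, TAGGTATC occurs at positions 21–28; this primer anneals to the bottom strand there with its 3' end pointing downstream.
Reverse complement of the reverse primer: TATGCCGAAAT. This occurs on the top strand at positions 128–138.
The product runs from position 21 to position 138, so its length is 138 − 21 + 1 = 118 bp.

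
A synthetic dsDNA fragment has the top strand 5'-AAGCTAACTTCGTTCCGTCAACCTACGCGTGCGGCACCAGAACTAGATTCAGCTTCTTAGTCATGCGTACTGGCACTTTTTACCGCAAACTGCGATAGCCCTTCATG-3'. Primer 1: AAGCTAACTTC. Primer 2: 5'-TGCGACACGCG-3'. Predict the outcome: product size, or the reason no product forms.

Primer 2 (TGCGACACGCG) does not match the top strand, and its reverse complement CGCGTGTCGCA does not match either.
With no annealing site for primer 2, no amplification occurs.

No product — primer 2 has no binding site in the template.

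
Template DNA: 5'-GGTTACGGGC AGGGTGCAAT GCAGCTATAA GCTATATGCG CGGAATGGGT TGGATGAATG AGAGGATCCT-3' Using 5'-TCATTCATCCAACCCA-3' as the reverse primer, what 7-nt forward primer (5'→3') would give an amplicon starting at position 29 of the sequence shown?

The reverse primer's reverse complement TGGGTTGGATGAATGA matches the template at positions 46–61; the product starts at position 29.
The forward primer is identical to the top strand over positions 29–35: AAGCTAT.

5'-AAGCTAT-3'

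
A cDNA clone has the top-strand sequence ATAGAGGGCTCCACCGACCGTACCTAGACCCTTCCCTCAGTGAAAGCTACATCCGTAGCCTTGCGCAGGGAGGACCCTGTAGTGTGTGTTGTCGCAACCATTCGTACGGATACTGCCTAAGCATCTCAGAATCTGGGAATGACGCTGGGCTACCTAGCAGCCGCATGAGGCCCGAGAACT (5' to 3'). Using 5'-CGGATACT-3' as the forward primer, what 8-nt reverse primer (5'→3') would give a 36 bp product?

The forward primer binds at positions 107–114, so a 36 bp product ends at position 107 + 36 − 1 = 142.
The reverse primer anneals to the top strand over positions 135–142, i.e. to GGGAATGA.
Its sequence written 5'→3' is the reverse complement: TCATTCCC.

5'-TCATTCCC-3'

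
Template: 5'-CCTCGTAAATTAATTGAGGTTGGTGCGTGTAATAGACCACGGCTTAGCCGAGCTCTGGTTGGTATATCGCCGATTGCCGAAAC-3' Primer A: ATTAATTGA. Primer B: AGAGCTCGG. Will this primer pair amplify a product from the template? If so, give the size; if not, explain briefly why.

Primer A (ATTAATTGA) matches the top strand at positions 9–17; it acts as a forward primer.
Primer B's reverse complement is CCGAGCTCT, matching the top strand at positions 48–56; it acts as a reverse primer.
The 3' ends face each other across positions 9–56, giving a 48 bp product.

Yes — a 48 bp product.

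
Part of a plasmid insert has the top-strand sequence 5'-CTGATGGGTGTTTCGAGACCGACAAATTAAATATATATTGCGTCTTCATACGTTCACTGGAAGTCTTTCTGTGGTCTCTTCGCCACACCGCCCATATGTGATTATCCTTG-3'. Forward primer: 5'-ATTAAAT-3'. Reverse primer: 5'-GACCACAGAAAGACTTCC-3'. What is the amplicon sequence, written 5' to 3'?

5'-ATTAAATATATATTGCGTCTTCATACGTTCACTGGAAGTCTTTCTGTGGTC-3'

Forward primer ATTAAAT is found on the top strand at positions 26–32.
The reverse primer's reverse complement is GGAAGTCTTTCTGTGGTC, which matches the template at positions 59–76.
The product is the template from position 26 through 76 (51 bp).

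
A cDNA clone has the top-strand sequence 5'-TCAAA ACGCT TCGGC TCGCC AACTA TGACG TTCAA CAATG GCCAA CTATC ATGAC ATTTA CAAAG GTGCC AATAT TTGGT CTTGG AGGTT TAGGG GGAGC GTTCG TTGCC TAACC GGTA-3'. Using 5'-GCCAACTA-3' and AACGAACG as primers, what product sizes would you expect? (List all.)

90 bp, 67 bp

The forward primer GCCAACTA matches the top strand at positions 18–25, 41–48.
The reverse primer's reverse complement is CGTTCGTT, matching at positions 100–107.
Each forward site pairs with the reverse site to give a product ending at position 107: sizes 90, 67 bp.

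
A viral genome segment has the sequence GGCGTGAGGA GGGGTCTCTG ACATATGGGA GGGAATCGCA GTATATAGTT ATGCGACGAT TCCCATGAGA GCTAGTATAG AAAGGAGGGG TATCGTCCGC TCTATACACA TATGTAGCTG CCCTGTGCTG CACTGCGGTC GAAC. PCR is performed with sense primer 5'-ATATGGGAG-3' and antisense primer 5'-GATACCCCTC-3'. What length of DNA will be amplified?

72 bp

The forward primer matches the template at positions 23–31.
The reverse primer's reverse complement is GAGGGGTATC, which matches the template at positions 85–94.
The product runs from position 23 to position 94, so its length is 94 − 23 + 1 = 72 bp.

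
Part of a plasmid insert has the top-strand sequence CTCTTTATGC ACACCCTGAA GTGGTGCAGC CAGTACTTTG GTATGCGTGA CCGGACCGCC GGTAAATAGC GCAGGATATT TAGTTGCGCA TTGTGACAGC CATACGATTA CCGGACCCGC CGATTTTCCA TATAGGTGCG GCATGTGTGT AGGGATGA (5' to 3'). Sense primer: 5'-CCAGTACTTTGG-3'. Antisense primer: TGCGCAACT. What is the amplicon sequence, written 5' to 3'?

5'-CCAGTACTTTGGTATGCGTGACCGGACCGCCGGTAAATAGCGCAGGATATTTAGTTGCGCA-3'

Scanning the template, CCAGTACTTTGG occurs at positions 30–41; this primer anneals to the bottom strand there with its 3' end pointing downstream.
Reverse complement of the reverse primer: AGTTGCGCA. This occurs on the top strand at positions 82–90.
The product is the template from position 30 through 90 (61 bp).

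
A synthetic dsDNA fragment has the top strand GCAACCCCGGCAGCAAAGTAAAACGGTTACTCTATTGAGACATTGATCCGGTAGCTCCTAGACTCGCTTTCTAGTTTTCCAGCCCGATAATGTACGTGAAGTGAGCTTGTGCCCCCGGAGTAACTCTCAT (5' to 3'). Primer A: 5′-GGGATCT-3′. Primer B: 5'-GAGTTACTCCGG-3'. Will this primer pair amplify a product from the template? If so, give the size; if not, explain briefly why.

No product — primer A has no binding site in the template.

Primer A (GGGATCT) does not match the top strand, and its reverse complement AGATCCC does not match either.
With no annealing site for primer A, no amplification occurs.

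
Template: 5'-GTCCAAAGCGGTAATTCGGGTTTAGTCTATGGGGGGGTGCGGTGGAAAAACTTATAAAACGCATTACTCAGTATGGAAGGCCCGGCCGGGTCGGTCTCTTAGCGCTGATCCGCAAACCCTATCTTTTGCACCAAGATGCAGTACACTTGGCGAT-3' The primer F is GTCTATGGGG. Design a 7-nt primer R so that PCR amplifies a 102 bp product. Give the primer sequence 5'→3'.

5'-AAAGATA-3'

The forward primer binds at positions 25–34, so a 102 bp product ends at position 25 + 102 − 1 = 126.
The reverse primer anneals to the top strand over positions 120–126, i.e. to TATCTTT.
Its sequence written 5'→3' is the reverse complement: AAAGATA.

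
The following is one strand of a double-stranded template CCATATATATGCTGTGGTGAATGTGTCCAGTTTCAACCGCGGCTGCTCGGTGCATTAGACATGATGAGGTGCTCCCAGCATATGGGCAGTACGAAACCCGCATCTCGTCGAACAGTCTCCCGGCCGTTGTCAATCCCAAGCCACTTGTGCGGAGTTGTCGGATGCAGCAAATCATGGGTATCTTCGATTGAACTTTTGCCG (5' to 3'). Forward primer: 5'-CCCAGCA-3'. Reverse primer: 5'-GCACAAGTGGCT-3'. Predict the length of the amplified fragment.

77 bp

Scanning the template, CCCAGCA occurs at positions 74–80; this primer anneals to the bottom strand there with its 3' end pointing downstream.
The reverse primer's reverse complement is AGCCACTTGTGC, which matches the template at positions 139–150.
Product length = (reverse-primer end) − (forward-primer start) + 1 = 150 − 74 + 1 = 77 bp.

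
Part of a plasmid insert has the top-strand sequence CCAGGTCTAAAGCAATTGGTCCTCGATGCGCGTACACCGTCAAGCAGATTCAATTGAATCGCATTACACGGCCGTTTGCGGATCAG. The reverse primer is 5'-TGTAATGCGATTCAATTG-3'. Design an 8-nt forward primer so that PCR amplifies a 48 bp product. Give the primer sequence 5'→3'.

5'-CCTCGATG-3'

The reverse primer's reverse complement CAATTGAATCGCATTACA matches the template at positions 51–68, so the product ends at position 68.
A 48 bp product then starts at position 68 − 48 + 1 = 21.
The forward primer is identical to the top strand there: CCTCGATG.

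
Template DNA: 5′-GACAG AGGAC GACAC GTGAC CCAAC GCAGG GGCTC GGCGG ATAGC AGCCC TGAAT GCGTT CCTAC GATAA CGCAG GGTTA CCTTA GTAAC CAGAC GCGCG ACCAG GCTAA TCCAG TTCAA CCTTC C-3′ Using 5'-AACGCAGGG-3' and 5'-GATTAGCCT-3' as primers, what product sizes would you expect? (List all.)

90 bp, 44 bp

The forward primer AACGCAGGG matches the top strand at positions 23–31, 69–77.
The reverse primer's reverse complement is AGGCTAATC, matching at positions 104–112.
Each forward site pairs with the reverse site to give a product ending at position 112: sizes 90, 44 bp.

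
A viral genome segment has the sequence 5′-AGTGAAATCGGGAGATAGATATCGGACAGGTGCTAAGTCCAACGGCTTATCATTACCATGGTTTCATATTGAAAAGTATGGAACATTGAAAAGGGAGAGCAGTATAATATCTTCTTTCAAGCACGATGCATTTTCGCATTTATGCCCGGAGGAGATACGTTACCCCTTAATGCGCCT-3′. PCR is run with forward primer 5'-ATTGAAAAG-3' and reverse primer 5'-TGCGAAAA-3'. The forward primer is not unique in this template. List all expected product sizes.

71 bp, 54 bp

The forward primer ATTGAAAAG matches the top strand at positions 68–76, 85–93.
The reverse primer's reverse complement is TTTTCGCA, matching at positions 131–138.
Each forward site pairs with the reverse site to give a product ending at position 138: sizes 71, 54 bp.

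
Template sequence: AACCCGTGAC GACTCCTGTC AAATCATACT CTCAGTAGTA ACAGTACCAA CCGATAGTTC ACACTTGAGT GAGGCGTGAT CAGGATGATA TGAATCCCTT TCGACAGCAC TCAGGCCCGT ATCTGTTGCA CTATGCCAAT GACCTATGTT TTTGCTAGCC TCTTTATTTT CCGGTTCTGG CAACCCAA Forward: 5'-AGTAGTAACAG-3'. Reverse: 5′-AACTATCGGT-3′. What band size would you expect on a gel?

The forward primer matches the template at positions 34–44.
The reverse primer's reverse complement is ACCGATAGTT, which matches the template at positions 50–59.
Amplicon spans positions 34–59: 26 bp.

26 bp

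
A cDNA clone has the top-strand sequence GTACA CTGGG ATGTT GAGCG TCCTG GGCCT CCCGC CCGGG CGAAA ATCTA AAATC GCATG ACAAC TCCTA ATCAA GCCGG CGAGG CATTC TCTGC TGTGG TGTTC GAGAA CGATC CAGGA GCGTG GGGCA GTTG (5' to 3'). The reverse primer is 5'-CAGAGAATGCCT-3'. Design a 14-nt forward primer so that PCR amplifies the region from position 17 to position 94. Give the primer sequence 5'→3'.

5'-AGCGTCCTGGGCCT-3'

The reverse primer's reverse complement AGGCATTCTCTG matches the template at positions 83–94; the product starts at position 17.
The forward primer is identical to the top strand over positions 17–30: AGCGTCCTGGGCCT.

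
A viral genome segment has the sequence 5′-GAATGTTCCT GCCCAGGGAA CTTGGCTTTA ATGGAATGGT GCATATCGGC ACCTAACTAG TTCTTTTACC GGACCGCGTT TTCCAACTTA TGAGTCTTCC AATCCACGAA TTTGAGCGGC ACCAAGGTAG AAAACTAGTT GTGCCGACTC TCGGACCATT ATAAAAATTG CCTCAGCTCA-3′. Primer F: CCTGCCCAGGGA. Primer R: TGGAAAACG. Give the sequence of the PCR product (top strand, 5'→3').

5'-CCTGCCCAGGGAACTTGGCTTTAATGGAATGGTGCATATCGGCACCTAACTAGTTCTTTTACCGGACCGCGTTTTCCA-3'

Forward primer CCTGCCCAGGGA is found on the top strand at positions 8–19.
Taking the reverse complement of TGGAAAACG gives CGTTTTCCA, found at positions 77–85 on the template; the primer anneals here to the top strand with its 3' end pointing upstream.
The product is the template from position 8 through 85 (78 bp).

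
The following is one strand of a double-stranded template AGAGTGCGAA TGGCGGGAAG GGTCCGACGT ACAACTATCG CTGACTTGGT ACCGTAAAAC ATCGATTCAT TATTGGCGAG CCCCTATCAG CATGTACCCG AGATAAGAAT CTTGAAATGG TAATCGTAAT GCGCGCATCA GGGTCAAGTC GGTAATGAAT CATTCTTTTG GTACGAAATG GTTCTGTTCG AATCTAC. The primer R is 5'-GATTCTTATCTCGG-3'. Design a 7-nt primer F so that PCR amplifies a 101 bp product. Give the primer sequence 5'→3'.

5'-TGGCGGG-3'

The reverse primer's reverse complement CCGAGATAAGAATC matches the template at positions 98–111, so the product ends at position 111.
A 101 bp product then starts at position 111 − 101 + 1 = 11.
The forward primer is identical to the top strand there: TGGCGGG.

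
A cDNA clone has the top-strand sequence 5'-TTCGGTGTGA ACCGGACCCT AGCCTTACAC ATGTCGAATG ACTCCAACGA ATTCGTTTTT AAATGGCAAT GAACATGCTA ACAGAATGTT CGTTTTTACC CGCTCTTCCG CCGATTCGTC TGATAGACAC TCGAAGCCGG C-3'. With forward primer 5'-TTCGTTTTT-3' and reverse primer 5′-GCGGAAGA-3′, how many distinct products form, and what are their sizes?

The forward primer TTCGTTTTT matches the top strand at positions 52–60, 89–97.
The reverse primer's reverse complement is TCTTCCGC, matching at positions 104–111.
Each forward site pairs with the reverse site to give a product ending at position 111: sizes 60, 23 bp.

Two products: 60 bp, 23 bp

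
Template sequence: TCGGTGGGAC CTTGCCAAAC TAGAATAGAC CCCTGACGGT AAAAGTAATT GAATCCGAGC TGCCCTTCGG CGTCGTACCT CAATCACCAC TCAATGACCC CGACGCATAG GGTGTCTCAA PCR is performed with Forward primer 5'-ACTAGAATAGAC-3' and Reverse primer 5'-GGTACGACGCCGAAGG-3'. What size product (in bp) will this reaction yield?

61 bp

Forward primer ACTAGAATAGAC is found on the top strand at positions 19–30.
Taking the reverse complement of GGTACGACGCCGAAGG gives CCTTCGGCGTCGTACC, found at positions 64–79 on the template; the primer anneals here to the top strand with its 3' end pointing upstream.
The product runs from position 19 to position 79, so its length is 79 − 19 + 1 = 61 bp.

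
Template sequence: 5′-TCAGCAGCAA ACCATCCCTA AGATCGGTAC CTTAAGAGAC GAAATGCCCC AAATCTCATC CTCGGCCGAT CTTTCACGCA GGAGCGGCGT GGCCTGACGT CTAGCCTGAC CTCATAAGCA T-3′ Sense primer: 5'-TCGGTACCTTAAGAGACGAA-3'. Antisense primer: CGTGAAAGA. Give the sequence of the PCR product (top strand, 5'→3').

5'-TCGGTACCTTAAGAGACGAAATGCCCCAAATCTCATCCTCGGCCGATCTTTCACG-3'

Scanning the template, TCGGTACCTTAAGAGACGAA occurs at positions 24–43; this primer anneals to the bottom strand there with its 3' end pointing downstream.
The reverse primer's reverse complement is TCTTTCACG, which matches the template at positions 70–78.
The product is the template from position 24 through 78 (55 bp).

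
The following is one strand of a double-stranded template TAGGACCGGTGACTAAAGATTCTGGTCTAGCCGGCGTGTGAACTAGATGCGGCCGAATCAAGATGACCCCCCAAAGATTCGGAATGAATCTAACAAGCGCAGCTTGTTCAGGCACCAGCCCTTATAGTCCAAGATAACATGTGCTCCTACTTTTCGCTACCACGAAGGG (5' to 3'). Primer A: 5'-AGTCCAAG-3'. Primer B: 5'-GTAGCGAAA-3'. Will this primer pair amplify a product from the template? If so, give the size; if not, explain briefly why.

Yes — a 35 bp product.

Primer A (AGTCCAAG) matches the top strand at positions 126–133; it acts as a forward primer.
Primer B's reverse complement is TTTCGCTAC, matching the top strand at positions 152–160; it acts as a reverse primer.
The 3' ends face each other across positions 126–160, giving a 35 bp product.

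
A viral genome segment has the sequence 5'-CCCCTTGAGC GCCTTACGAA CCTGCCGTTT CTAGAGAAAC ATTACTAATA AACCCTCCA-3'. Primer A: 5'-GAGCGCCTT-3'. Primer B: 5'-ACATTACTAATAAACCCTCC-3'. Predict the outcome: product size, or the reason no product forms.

No product — both primers anneal to the same strand and extend in the same direction.

Primer A (GAGCGCCTT) matches the top strand at positions 7–15 (3' end points downstream).
Primer B (ACATTACTAATAAACCCTCC) also matches the top strand directly, at positions 39–58 — its reverse complement GGAGGGTTTATTAGTAATGT is not present.
Both primers anneal to the bottom strand with 3' ends pointing the same way, so neither can prime synthesis back toward the other.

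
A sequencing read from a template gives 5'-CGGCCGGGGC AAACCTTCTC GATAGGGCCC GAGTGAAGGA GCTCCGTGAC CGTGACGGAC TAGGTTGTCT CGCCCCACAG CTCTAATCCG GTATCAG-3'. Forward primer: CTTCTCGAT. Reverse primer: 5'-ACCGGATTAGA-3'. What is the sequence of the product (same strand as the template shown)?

5'-CTTCTCGATAGGGCCCGAGTGAAGGAGCTCCGTGACCGTGACGGACTAGGTTGTCTCGCCCCACAGCTCTAATCCGGT-3'

Forward primer CTTCTCGAT is found on the top strand at positions 15–23.
The reverse primer's reverse complement is TCTAATCCGGT, which matches the template at positions 82–92.
The product is the template from position 15 through 92 (78 bp).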